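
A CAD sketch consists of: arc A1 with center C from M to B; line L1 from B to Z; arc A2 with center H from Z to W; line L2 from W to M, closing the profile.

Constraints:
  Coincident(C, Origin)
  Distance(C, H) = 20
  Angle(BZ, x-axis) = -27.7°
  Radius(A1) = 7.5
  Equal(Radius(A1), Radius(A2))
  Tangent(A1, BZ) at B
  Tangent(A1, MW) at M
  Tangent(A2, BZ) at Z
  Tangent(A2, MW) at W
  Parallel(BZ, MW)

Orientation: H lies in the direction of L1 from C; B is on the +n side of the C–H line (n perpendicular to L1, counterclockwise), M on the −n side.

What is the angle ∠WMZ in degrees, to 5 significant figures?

36.870°

Tangency of A1 to both parallel lines with radius 7.5 puts B and M at C ± 7.5·n: B = (3.4863, 6.6405), M = (-3.4863, -6.6405). Equal radii place Z and W the same way about H: Z = H + 7.5·n = (21.194, -2.6564), W = H − 7.5·n = (14.222, -15.937). Then cos ∠WMZ = MW·MZ / (|MW||MZ|), giving 36.870°.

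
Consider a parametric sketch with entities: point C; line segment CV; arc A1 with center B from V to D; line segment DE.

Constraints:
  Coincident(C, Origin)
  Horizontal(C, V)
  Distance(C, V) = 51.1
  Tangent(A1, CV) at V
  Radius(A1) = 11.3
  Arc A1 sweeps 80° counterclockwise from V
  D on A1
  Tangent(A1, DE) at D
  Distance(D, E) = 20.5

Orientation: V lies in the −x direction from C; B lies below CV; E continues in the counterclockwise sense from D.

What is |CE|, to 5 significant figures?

72.110

C is at the origin; CV is horizontal with |CV| = 51.1 and V on the −x side, so V = (-51.100, 0.0000). A1 meets CV tangentially, so BV is at right angles to CV, so B = V + (0, -11.3) = (-51.100, -11.300). On A1, V sits at bearing 90° from B; an 80° counterclockwise sweep puts D at bearing 170°, so D = B + 11.3·(cos 170°, sin 170°) = (-62.228, -9.3378). A1 meets DE tangentially, so BD is at right angles to DE, so DE runs along (−sin 170°, cos 170°); with |DE| = 20.5, E = (-65.788, -29.526). Then |CE| = |E − C| = 72.110.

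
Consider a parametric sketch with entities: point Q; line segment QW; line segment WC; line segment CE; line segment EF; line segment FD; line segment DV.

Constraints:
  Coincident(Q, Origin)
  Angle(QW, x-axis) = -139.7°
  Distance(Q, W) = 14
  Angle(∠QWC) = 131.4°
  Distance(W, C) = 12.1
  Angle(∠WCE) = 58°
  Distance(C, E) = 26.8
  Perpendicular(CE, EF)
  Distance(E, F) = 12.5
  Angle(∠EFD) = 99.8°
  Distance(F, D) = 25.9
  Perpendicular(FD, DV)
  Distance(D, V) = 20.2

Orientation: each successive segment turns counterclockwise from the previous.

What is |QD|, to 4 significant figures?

19.44

Q is at the origin; QW runs at -139.7° with length 14.0, so W = (-10.68, -9.055). ∠QWC = 131.4° gives WC at -91.10° from the x-axis; with |WC| = 12.1, C = (-10.91, -21.15). ∠WCE = 58.0° gives CE at 30.90° from the x-axis; with |CE| = 26.8, E = (12.09, -7.390). CE ⟂ EF, so EF runs at 120.9°; with |EF| = 12.5, F = (5.667, 3.336). ∠EFD = 99.8° gives FD at -158.9° from the x-axis; with |FD| = 25.9, D = (-18.50, -5.988). Then |QD| = |D − Q| = 19.44.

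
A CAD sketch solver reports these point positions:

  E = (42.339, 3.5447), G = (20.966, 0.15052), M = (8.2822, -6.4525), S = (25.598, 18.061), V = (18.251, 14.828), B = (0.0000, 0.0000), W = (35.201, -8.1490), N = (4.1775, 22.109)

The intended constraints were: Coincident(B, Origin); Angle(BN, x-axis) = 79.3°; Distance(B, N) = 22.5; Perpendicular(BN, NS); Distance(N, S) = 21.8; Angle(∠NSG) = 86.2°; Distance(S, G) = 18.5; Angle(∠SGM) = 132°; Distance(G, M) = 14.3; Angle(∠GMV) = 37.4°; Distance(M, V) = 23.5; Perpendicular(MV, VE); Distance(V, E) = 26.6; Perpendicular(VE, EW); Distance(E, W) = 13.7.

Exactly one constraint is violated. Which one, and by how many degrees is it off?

Perpendicular(VE, EW) — off by 6.30°.

B = (0.00, 0.00) ✓; BN at 79.30° ✓; |BN| = 22.50 ✓; ∠(BN, NS) = 90.00° ✓; |NS| = 21.80 ✓; ∠NSG = 86.20° ✓; |SG| = 18.50 ✓; ∠SGM = 132.0° ✓; |GM| = 14.30 ✓; ∠GMV = 37.40° ✓; |MV| = 23.50 ✓; ∠(MV, VE) = 90.00° ✓; |VE| = 26.60 ✓; ∠(VE, EW) = 96.30° ✗; |EW| = 13.70 ✓.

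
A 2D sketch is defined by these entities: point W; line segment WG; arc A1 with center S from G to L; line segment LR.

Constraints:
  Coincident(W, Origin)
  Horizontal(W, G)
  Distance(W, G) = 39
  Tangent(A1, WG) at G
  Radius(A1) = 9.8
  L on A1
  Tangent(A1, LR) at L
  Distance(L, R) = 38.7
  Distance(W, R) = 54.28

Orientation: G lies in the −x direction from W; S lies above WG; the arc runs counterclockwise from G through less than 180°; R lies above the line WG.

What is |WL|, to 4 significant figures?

30.59

W is at the origin; W and G share the same y with |WG| = 39.0 and G on the −x side, so G = (-39.00, 0.000). A1 meets WG tangentially, so SG is at right angles to WG, so S = G + (0, 9.8) = (-39.00, 9.800). Since SL ⟂ LR (tangency), |SR| = √(9.8² + 38.7²) = 39.92 regardless of where L sits on A1. So R lies on both circle(W, 54.28) and circle(S, 39.92); the above-WG intersection is R = (-26.11, 47.58). L is the foot of the tangent from R: L = (-29.23, 9.011).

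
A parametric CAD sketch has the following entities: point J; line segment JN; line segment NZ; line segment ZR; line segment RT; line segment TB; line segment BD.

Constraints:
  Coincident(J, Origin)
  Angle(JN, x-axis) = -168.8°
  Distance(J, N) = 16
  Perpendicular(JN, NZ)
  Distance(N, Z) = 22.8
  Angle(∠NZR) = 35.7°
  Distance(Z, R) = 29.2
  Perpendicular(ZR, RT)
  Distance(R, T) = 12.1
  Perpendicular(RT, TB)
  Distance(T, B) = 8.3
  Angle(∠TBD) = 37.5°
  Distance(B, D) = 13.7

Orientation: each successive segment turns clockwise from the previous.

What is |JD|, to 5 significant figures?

5.2186

J is at the origin; JN runs at -168.8° with length 16.0, so N = (-15.695, -3.1077). JN is perpendicular to NZ, so NZ runs at 101.20°; with |NZ| = 22.8, Z = (-20.124, 19.258). ∠NZR = 35.7° gives ZR at -43.100° from the x-axis; with |ZR| = 29.2, R = (1.1969, -0.69357). The perpendicularity gives RT at right angles to ZR, so RT runs at -133.10°; with |RT| = 12.1, T = (-7.0707, -9.5285). RT ⟂ TB, so TB runs at 136.90°; with |TB| = 8.3, B = (-13.131, -3.8574). ∠TBD = 37.5° gives BD at -5.6000° from the x-axis; with |BD| = 13.7, D = (0.50357, -5.1942). Then |JD| = |D − J| = 5.2186.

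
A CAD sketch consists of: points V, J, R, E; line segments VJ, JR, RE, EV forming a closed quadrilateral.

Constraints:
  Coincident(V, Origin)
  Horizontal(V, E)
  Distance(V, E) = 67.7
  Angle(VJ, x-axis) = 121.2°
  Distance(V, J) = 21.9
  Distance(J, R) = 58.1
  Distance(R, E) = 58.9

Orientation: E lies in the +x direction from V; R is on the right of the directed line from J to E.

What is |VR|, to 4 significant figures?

36.21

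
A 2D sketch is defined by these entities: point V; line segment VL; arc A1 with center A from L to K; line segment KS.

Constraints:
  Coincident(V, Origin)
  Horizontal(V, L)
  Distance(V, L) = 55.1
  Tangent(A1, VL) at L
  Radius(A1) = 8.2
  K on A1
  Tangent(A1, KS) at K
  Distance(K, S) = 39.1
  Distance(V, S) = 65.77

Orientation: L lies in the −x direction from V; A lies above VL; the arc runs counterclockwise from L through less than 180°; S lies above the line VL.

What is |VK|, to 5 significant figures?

47.579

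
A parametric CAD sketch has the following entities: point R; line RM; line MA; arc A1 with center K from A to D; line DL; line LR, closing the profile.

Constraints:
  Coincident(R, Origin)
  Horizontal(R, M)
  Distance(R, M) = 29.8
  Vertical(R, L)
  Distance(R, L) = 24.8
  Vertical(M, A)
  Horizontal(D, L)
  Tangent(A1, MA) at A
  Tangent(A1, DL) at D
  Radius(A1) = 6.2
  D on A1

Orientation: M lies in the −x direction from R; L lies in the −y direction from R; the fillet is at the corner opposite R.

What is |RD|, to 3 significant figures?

34.2

The virtual corner opposite R is at (-29.8, -24.8). A1 meets MA tangentially, so KA is at right angles to MA and since A1 is tangent to DL there, KD ⟂ DL, with radius 6.2, so the center K sits 6.2 in from both sides at K = (-23.6, -18.6). That places the tangent points at A = (-29.8, -18.6) on MA and D = (-23.6, -24.8) on DL. Then |RD| = |D − R| = 34.2.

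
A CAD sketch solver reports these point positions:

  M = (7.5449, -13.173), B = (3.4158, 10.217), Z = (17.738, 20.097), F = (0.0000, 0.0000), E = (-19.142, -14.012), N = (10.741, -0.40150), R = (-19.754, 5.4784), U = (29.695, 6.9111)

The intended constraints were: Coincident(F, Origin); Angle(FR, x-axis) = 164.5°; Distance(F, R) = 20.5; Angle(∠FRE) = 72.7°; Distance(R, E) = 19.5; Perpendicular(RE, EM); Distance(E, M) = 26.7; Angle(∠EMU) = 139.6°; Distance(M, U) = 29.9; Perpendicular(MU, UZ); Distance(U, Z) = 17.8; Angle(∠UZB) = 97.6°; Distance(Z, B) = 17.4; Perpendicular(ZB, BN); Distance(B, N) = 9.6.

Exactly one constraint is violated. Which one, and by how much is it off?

Distance(B, N) = 9.6 — off by 3.30.

F = (0.00, 0.00) ✓; FR at 164.5° ✓; |FR| = 20.50 ✓; ∠FRE = 72.70° ✓; |RE| = 19.50 ✓; ∠(RE, EM) = 90.00° ✓; |EM| = 26.70 ✓; ∠EMU = 139.6° ✓; |MU| = 29.90 ✓; ∠(MU, UZ) = 90.00° ✓; |UZ| = 17.80 ✓; ∠UZB = 97.60° ✓; |ZB| = 17.40 ✓; ∠(ZB, BN) = 90.00° ✓; |BN| = 12.90 ✗.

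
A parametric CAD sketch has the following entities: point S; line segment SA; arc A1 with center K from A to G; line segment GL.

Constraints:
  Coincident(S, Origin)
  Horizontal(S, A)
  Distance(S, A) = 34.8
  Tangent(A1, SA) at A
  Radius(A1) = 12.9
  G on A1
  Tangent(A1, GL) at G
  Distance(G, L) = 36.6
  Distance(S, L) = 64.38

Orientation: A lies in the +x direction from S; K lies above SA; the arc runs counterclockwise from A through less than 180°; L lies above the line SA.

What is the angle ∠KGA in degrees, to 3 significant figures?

38.1°

Checks: |KG| = 12.90 ✓; ∠(KG, GL) = 90.00° ✓; |GL| = 36.60 ✓; |SL| = 64.38 ✓.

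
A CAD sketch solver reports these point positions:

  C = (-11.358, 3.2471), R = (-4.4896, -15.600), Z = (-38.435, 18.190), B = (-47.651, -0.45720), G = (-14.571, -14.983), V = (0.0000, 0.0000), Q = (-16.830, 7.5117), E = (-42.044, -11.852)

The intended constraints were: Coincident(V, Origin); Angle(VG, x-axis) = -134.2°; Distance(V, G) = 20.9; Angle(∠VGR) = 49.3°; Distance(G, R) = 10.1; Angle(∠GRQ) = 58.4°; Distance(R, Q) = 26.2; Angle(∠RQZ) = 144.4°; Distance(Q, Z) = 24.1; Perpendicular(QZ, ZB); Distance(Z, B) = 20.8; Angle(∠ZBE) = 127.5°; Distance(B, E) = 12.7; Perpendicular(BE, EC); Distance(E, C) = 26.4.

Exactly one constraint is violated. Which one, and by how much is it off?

Distance(E, C) = 26.4 — off by 7.80.

V = (0.00, 0.00) ✓; VG at -134.2° ✓; |VG| = 20.90 ✓; ∠VGR = 49.30° ✓; |GR| = 10.10 ✓; ∠GRQ = 58.40° ✓; |RQ| = 26.20 ✓; ∠RQZ = 144.4° ✓; |QZ| = 24.10 ✓; ∠(QZ, ZB) = 90.00° ✓; |ZB| = 20.80 ✓; ∠ZBE = 127.5° ✓; |BE| = 12.70 ✓; ∠(BE, EC) = 90.00° ✓; |EC| = 34.20 ✗.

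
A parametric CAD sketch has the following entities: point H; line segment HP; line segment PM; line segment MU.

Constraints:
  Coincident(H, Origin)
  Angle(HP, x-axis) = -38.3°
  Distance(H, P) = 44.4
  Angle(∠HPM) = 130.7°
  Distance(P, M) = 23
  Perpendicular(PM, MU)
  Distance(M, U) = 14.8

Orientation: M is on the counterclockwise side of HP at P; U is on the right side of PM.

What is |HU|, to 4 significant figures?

71.05

H is at the origin; HP runs at -38.3° with length 44.4, so P = 44.4·(cos -38.3°, sin -38.3°) = (34.84, -27.52). ∠HPM = 130.7°, so PM runs at -38.3° + (180° − 130.7°) = 11.00° from the x-axis; with |PM| = 23.0, M = P + 23.0·(cos 11.00°, sin 11.00°) = (57.42, -23.13). PM ⟂ MU; with |MU| = 14.8 on the right of PM, U = M + 14.8·(0.1908, -0.9816) = (60.25, -37.66). Then |HU| = |U − H| = 71.05.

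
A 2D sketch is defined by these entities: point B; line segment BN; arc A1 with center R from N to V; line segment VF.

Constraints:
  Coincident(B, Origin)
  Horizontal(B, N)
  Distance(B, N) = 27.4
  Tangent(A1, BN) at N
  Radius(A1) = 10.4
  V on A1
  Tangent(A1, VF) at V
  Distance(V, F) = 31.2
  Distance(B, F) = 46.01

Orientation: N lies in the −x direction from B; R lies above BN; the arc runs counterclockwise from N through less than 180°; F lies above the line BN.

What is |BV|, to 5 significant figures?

20.220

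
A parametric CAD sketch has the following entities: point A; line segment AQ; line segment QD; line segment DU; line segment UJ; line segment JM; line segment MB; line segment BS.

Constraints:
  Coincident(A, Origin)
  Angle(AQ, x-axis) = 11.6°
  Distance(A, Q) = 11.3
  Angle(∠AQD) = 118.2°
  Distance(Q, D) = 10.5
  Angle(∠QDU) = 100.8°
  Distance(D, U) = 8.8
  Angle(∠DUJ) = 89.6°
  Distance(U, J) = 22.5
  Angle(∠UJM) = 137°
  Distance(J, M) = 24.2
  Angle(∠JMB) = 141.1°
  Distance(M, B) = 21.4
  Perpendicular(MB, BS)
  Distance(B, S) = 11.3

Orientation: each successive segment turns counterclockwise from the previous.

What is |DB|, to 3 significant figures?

51.9

A is at the origin; AQ runs at 11.6° with length 11.3, so Q = (11.1, 2.27). ∠AQD = 118.2° gives QD at 73.4° from the x-axis; with |QD| = 10.5, D = (14.1, 12.3). ∠QDU = 100.8° gives DU at 153° from the x-axis; with |DU| = 8.8, U = (6.26, 16.4). ∠DUJ = 89.6° gives UJ at -117° from the x-axis; with |UJ| = 22.5, J = (-3.96, -3.66). ∠UJM = 137.0° gives JM at -74.0° from the x-axis; with |JM| = 24.2, M = (2.71, -26.9). ∠JMB = 141.1° gives MB at -35.1° from the x-axis; with |MB| = 21.4, B = (20.2, -39.2). Then |DB| = |B − D| = 51.9.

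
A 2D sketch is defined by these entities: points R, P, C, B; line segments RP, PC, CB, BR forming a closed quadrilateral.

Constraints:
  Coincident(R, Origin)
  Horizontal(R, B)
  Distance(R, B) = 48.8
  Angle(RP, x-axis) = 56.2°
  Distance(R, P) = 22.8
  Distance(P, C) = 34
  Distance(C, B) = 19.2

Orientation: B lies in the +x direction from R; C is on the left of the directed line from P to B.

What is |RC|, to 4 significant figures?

50.43

Checks: R = (0.00, 0.00) ✓; |PC| = 34.00 ✓; |CB| = 19.20 ✓.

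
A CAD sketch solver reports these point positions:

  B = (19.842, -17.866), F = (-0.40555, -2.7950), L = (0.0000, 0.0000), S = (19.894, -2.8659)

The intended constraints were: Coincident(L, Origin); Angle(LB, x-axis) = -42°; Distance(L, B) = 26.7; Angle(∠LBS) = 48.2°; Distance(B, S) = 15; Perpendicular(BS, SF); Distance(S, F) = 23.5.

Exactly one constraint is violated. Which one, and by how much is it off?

Distance(S, F) = 23.5 — off by 3.20.

L = (0.00, 0.00) ✓; LB at -42.00° ✓; |LB| = 26.70 ✓; ∠LBS = 48.20° ✓; |BS| = 15.00 ✓; ∠(BS, SF) = 90.00° ✓; |SF| = 20.30 ✗.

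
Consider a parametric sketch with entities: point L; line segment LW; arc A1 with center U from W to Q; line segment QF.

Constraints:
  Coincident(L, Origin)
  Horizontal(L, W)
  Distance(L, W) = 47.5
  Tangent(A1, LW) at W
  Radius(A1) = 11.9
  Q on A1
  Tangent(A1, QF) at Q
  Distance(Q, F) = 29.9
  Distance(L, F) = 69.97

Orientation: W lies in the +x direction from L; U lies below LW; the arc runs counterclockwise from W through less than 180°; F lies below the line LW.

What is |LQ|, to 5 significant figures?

42.193

Checks: |UQ| = 11.90 ✓; ∠(UQ, QF) = 90.00° ✓; |QF| = 29.90 ✓; |LF| = 69.97 ✓.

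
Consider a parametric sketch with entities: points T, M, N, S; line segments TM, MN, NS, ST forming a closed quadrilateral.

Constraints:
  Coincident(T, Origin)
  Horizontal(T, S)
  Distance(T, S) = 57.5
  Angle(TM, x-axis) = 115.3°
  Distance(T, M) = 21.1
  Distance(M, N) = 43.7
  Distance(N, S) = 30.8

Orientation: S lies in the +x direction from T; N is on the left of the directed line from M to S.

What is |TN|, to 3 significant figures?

40.3

Checks: |MN| = 43.70 ✓; |NS| = 30.80 ✓.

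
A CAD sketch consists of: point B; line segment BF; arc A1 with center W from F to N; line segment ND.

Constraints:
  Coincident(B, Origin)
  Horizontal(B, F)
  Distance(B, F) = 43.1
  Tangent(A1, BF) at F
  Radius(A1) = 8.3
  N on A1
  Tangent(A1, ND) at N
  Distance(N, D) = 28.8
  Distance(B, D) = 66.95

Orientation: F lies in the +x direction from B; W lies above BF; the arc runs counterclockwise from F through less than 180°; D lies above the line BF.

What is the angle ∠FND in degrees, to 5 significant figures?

141.04°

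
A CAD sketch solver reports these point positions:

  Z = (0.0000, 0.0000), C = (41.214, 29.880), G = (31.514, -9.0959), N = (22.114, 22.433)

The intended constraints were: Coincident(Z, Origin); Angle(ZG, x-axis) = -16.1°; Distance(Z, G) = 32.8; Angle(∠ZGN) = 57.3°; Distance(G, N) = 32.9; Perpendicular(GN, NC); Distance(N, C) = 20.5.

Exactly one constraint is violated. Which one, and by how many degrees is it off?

Perpendicular(GN, NC) — off by 4.70°.

Z = (0.00, 0.00) ✓; ZG at -16.10° ✓; |ZG| = 32.80 ✓; ∠ZGN = 57.30° ✓; |GN| = 32.90 ✓; ∠(GN, NC) = 85.30° ✗; |NC| = 20.50 ✓.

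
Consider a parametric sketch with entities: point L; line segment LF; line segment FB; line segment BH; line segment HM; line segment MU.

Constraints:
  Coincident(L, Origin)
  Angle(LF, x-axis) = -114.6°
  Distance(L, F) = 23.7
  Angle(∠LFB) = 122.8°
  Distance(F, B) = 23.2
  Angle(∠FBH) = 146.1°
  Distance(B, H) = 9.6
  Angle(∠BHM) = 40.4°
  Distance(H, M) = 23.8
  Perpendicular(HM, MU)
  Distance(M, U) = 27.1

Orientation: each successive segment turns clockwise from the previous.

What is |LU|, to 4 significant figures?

42.48

∠BHM = 40.4° gives HM at 14.70° from the x-axis; with |HM| = 23.8, M = (-18.46, -14.66). HM is perpendicular to MU, so MU runs at -75.30°; with |MU| = 27.1, U = (-11.58, -40.87). Then |LU| = |U − L| = 42.48.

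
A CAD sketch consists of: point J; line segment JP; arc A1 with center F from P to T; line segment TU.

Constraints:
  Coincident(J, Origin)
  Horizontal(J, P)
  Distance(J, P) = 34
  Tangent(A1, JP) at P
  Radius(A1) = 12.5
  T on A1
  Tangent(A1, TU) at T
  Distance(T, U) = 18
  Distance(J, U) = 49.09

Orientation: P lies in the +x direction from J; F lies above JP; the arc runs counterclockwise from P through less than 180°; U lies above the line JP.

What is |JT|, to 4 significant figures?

48.52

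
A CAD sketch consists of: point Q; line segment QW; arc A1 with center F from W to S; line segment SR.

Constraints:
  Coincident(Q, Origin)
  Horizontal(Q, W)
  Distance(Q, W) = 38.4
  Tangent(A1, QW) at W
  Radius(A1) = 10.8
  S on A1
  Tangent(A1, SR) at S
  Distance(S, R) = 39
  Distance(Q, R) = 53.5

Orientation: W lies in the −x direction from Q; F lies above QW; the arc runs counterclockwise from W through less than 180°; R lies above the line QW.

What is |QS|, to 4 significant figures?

29.27

Checks: |FW| = 10.80 ✓; |FS| = 10.80 ✓; ∠(FS, SR) = 90.00° ✓; |SR| = 39.00 ✓; |QR| = 53.50 ✓.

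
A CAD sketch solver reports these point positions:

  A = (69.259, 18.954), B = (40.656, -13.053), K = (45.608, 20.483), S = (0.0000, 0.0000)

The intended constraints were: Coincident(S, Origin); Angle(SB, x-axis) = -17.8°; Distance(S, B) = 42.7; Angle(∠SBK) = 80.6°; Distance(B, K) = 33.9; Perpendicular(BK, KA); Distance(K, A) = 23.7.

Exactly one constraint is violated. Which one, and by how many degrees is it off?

Perpendicular(BK, KA) — off by 4.70°.

S = (0.00, 0.00) ✓; SB at -17.80° ✓; |SB| = 42.70 ✓; ∠SBK = 80.60° ✓; |BK| = 33.90 ✓; ∠(BK, KA) = 85.30° ✗; |KA| = 23.70 ✓.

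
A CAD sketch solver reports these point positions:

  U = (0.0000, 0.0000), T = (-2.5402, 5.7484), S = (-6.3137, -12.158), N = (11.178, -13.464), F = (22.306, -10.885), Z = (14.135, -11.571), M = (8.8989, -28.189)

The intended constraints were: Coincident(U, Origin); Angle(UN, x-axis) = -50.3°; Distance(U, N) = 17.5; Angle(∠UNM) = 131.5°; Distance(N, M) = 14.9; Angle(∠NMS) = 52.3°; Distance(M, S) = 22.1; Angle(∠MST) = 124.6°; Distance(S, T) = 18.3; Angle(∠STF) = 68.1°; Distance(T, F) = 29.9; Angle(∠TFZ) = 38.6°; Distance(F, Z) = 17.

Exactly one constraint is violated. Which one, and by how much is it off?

Distance(F, Z) = 17 — off by 8.80.

U = (0.00, 0.00) ✓; UN at -50.30° ✓; |UN| = 17.50 ✓; ∠UNM = 131.5° ✓; |NM| = 14.90 ✓; ∠NMS = 52.30° ✓; |MS| = 22.10 ✓; ∠MST = 124.6° ✓; |ST| = 18.30 ✓; ∠STF = 68.10° ✓; |TF| = 29.90 ✓; ∠TFZ = 38.60° ✓; |FZ| = 8.200 ✗.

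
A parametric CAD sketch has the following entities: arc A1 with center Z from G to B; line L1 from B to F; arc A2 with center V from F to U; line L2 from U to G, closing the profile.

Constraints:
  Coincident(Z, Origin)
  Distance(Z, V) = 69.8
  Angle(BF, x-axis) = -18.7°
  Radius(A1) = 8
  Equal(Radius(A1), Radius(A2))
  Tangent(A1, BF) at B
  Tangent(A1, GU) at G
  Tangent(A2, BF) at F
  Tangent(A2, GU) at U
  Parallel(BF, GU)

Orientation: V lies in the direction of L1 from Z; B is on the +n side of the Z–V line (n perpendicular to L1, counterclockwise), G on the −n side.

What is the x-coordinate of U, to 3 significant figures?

63.6

The slot axis is L1's direction at -18.7°, so u = (cos -18.7°, sin -18.7°) = (0.947, -0.321) and n = (−sin -18.7°, cos -18.7°) = (0.321, 0.947). Z is at the origin and V lies 69.8 along u from Z, so V = 69.8·u = (66.1, -22.4). Tangency of A1 to both parallel lines with radius 8.0 puts B and G at Z ± 8.0·n: B = (2.56, 7.58), G = (-2.56, -7.58). Equal radii place F and U the same way about V: F = V + 8.0·n = (68.7, -14.8), U = V − 8.0·n = (63.6, -30.0). So U.x = 63.6.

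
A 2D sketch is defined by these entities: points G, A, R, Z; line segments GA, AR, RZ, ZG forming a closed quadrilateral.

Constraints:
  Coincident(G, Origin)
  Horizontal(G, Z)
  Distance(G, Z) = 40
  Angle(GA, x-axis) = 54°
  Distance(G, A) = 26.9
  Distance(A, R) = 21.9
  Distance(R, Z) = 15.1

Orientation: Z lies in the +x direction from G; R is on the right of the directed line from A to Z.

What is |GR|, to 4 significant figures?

25.09

Checks: |AR| = 21.90 ✓; |RZ| = 15.10 ✓.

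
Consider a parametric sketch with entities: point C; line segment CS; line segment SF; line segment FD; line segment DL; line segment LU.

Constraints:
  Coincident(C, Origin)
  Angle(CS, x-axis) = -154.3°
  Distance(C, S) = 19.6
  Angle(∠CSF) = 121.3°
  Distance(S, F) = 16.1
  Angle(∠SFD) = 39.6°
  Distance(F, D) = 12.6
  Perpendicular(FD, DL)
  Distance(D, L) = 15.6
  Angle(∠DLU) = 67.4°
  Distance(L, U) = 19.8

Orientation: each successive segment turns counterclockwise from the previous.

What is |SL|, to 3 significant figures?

5.34

C is at the origin; CS runs at -154.3° with length 19.6, so S = (-17.7, -8.50). ∠CSF = 121.3° gives SF at -95.6° from the x-axis; with |SF| = 16.1, F = (-19.2, -24.5). ∠SFD = 39.6° gives FD at 44.8° from the x-axis; with |FD| = 12.6, D = (-10.3, -15.6). FD is perpendicular to DL, so DL runs at 135°; with |DL| = 15.6, L = (-21.3, -4.58). Then |SL| = |L − S| = 5.34.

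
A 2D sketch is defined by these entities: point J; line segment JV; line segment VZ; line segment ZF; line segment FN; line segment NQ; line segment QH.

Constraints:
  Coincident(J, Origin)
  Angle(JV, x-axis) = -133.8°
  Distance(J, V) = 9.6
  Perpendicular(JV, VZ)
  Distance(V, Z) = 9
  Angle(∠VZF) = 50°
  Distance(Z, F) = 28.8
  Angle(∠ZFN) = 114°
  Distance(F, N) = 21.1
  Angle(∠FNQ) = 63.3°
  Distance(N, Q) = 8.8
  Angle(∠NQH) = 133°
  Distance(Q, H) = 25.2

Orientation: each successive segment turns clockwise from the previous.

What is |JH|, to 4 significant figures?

1.373

J is at the origin; JV runs at -133.8° with length 9.6, so V = (-6.645, -6.929). JV ⟂ VZ, so VZ runs at 136.2°; with |VZ| = 9.0, Z = (-13.14, -0.6996). ∠VZF = 50.0° gives ZF at 6.200° from the x-axis; with |ZF| = 28.8, F = (15.49, 2.411). ∠ZFN = 114.0° gives FN at -59.80° from the x-axis; with |FN| = 21.1, N = (26.10, -15.83). ∠FNQ = 63.3° gives NQ at -176.5° from the x-axis; with |NQ| = 8.8, Q = (17.32, -16.36). ∠NQH = 133.0° gives QH at 136.5° from the x-axis; with |QH| = 25.2, H = (-0.9582, 0.9839). Then |JH| = |H − J| = 1.373.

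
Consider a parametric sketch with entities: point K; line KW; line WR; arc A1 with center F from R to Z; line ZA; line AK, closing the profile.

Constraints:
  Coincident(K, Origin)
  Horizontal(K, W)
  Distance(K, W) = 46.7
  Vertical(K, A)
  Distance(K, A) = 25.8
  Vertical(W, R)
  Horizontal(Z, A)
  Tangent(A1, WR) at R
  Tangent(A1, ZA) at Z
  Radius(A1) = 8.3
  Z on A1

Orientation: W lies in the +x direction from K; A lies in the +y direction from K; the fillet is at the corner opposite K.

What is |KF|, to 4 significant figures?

42.20

K and A share the same x with |KA| = 25.8 and A on the +y side, so A = (0.000, 25.80). The virtual corner opposite K is at (46.70, 25.80). The tangent condition forces FR to be normal to WR and since A1 is tangent to ZA there, FZ ⟂ ZA, with radius 8.3, so the center F sits 8.3 in from both sides at F = (38.40, 17.50). Then |KF| = |F − K| = 42.20.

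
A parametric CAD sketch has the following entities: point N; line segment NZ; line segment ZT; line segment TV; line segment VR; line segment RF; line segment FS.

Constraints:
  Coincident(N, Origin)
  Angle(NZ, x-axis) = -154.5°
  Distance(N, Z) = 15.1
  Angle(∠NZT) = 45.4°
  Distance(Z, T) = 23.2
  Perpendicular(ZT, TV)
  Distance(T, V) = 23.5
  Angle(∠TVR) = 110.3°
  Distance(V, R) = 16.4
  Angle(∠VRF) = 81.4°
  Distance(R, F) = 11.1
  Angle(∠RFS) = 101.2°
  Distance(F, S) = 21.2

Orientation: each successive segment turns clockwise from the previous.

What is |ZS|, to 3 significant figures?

27.0

∠VRF = 81.4° gives RF at 173° from the x-axis; with |RF| = 11.1, F = (5.50, -7.23). ∠RFS = 101.2° gives FS at 93.8° from the x-axis; with |FS| = 21.2, S = (4.10, 13.9). Then |ZS| = |S − Z| = 27.0.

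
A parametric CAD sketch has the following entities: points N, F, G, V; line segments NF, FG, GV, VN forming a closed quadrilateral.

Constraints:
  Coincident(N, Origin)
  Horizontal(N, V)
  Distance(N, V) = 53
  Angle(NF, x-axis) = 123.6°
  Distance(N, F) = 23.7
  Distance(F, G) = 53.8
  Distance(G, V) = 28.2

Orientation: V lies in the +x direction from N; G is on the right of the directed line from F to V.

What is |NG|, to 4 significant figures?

31.96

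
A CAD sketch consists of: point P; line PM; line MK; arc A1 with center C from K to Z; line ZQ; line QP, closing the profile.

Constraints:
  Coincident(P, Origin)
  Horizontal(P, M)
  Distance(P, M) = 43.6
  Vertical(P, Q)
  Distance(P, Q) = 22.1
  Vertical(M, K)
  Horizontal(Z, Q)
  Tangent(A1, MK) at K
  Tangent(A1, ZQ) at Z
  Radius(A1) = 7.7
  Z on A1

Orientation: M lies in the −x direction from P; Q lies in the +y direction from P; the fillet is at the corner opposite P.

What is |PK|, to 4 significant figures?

45.92

P is at the origin; P and M share the same y with |PM| = 43.6 and M on the −x side, so M = (-43.60, 0.000). P and Q share the same x with |PQ| = 22.1 and Q on the +y side, so Q = (0.000, 22.10). The virtual corner opposite P is at (-43.60, 22.10). A1 meets MK tangentially, so CK is at right angles to MK and since A1 is tangent to ZQ there, CZ ⟂ ZQ, with radius 7.7, so the center C sits 7.7 in from both sides at C = (-35.90, 14.40). That places the tangent points at K = (-43.60, 14.40) on MK and Z = (-35.90, 22.10) on ZQ. Then |PK| = |K − P| = 45.92.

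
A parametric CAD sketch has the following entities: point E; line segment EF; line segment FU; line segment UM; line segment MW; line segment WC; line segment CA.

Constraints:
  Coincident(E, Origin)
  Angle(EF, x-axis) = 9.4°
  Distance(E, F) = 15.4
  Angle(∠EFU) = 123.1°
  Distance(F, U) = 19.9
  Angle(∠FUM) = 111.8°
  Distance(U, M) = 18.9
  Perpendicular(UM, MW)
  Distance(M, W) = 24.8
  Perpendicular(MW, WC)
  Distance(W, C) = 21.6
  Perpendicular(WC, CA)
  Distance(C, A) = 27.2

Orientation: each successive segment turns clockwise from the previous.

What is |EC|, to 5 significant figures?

7.5325

E is at the origin; EF runs at 9.4° with length 15.4, so F = (15.193, 2.5152). ∠EFU = 123.1° gives FU at -47.500° from the x-axis; with |FU| = 19.9, U = (28.637, -12.157). ∠FUM = 111.8° gives UM at -115.70° from the x-axis; with |UM| = 18.9, M = (20.441, -29.187). The perpendicularity gives MW at right angles to UM, so MW runs at 154.30°; with |MW| = 24.8, W = (-1.9054, -18.432). MW ⟂ WC, so WC runs at 64.300°; with |WC| = 21.6, C = (7.4616, 1.0311). Then |EC| = |C − E| = 7.5325.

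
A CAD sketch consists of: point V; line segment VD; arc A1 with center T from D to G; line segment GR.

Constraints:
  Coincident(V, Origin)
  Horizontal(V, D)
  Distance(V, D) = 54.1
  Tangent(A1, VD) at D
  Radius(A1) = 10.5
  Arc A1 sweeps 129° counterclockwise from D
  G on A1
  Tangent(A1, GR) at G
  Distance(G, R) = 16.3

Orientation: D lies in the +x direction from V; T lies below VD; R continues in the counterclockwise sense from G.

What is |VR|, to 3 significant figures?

63.6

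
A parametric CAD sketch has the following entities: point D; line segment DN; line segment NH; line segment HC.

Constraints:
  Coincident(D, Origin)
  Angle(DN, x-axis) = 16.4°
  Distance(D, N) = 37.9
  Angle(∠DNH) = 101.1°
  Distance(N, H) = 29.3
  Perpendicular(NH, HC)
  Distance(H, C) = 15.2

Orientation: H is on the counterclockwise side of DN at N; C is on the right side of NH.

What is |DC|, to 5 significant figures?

63.907

D is at the origin; DN runs at 16.4° with length 37.9, so N = 37.9·(cos 16.4°, sin 16.4°) = (36.358, 10.701). ∠DNH = 101.1°, so NH runs at 16.4° + (180° − 101.1°) = 95.300° from the x-axis; with |NH| = 29.3, H = N + 29.3·(cos 95.300°, sin 95.300°) = (33.652, 39.875). The perpendicularity gives HC at right angles to NH; with |HC| = 15.2 on the right of NH, C = H + 15.2·(0.99572, 0.092371) = (48.787, 41.280). Then |DC| = |C − D| = 63.907.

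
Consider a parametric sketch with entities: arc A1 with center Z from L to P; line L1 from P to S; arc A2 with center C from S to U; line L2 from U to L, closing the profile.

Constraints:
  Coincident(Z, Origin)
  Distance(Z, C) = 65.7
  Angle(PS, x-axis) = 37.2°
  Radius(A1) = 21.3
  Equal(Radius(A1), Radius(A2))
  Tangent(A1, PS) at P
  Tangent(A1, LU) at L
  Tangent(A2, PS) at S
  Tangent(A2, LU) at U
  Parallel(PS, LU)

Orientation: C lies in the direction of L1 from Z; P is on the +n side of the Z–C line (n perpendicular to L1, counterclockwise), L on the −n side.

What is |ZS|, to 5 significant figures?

69.066

The slot axis is L1's direction at 37.2°, so u = (cos 37.2°, sin 37.2°) = (0.79653, 0.60460) and n = (−sin 37.2°, cos 37.2°) = (-0.60460, 0.79653). Z is at the origin and C lies 65.7 along u from Z, so C = 65.7·u = (52.332, 39.722). Tangency of A1 to both parallel lines with radius 21.3 puts P and L at Z ± 21.3·n: P = (-12.878, 16.966), L = (12.878, -16.966). Equal radii place S and U the same way about C: S = C + 21.3·n = (39.454, 56.688), U = C − 21.3·n = (65.210, 22.756). Then |ZS| = |S − Z| = 69.066.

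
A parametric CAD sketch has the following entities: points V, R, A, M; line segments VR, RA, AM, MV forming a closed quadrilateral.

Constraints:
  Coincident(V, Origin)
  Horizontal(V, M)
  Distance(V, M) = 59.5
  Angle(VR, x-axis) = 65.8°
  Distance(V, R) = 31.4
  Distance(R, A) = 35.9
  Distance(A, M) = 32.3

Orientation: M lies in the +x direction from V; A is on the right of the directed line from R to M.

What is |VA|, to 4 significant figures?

27.78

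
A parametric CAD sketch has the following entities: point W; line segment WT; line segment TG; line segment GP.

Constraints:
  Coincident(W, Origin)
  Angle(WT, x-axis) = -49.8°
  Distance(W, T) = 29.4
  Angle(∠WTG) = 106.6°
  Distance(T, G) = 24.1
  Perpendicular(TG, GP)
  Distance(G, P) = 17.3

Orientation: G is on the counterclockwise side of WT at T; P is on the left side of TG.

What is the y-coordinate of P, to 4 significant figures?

3.046

W is at the origin; WT runs at -49.8° with length 29.4, so T = 29.4·(cos -49.8°, sin -49.8°) = (18.98, -22.46). ∠WTG = 106.6°, so TG runs at -49.8° + (180° − 106.6°) = 23.60° from the x-axis; with |TG| = 24.1, G = T + 24.1·(cos 23.60°, sin 23.60°) = (41.06, -12.81). TG ⟂ GP; with |GP| = 17.3 on the left of TG, P = G + 17.3·(-0.4003, 0.9164) = (34.13, 3.046). So P.y = 3.046.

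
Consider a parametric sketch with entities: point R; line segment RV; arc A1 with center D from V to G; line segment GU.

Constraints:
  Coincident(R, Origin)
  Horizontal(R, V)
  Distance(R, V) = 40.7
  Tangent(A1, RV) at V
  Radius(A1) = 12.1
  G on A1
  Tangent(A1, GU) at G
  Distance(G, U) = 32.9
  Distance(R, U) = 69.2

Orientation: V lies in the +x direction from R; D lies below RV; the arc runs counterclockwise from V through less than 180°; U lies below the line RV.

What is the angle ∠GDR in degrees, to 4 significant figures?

56.36°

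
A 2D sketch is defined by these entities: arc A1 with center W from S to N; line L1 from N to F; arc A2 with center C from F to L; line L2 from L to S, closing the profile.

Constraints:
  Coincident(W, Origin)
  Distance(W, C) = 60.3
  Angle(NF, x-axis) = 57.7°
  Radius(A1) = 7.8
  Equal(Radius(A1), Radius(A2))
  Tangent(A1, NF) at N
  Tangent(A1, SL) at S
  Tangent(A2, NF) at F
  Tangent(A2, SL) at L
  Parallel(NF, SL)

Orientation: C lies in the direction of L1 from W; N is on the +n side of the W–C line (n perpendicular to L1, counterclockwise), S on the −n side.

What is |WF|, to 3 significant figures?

60.8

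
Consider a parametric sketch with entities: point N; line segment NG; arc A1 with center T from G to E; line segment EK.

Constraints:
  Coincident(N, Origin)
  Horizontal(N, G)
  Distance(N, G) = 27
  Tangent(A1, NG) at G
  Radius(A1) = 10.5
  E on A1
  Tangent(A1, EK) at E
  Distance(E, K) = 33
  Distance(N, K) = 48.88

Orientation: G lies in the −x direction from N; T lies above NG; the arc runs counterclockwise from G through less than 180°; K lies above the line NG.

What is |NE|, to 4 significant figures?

20.27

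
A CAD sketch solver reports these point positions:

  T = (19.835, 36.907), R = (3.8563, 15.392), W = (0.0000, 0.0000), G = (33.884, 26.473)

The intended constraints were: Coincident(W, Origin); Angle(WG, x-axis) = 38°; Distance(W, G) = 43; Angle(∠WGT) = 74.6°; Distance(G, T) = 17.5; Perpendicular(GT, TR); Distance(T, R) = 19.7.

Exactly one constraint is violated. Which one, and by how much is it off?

Distance(T, R) = 19.7 — off by 7.10.

W = (0.00, 0.00) ✓; WG at 38.00° ✓; |WG| = 43.00 ✓; ∠WGT = 74.60° ✓; |GT| = 17.50 ✓; ∠(GT, TR) = 90.00° ✓; |TR| = 26.80 ✗.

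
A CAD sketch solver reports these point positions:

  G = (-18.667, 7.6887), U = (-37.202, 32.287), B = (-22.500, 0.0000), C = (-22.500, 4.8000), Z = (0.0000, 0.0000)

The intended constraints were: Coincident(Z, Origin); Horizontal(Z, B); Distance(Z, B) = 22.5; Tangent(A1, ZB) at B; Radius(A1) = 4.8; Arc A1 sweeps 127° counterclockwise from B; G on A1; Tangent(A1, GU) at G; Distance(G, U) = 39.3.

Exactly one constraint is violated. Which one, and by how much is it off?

Distance(G, U) = 39.3 — off by 8.50.

Z = (0.00, 0.00) ✓; Z.y = 0.00, B.y = 0.00 ✓; |ZB| = 22.50 ✓; ∠(CB, BZ) = 90.00° ✓; |CB| = 4.800 ✓; bearing(C→G) − bearing(C→B) = 127.0° ✓; |CG| = 4.800 ✓; ∠(CG, GU) = 90.00° ✓; |GU| = 30.80 ✗.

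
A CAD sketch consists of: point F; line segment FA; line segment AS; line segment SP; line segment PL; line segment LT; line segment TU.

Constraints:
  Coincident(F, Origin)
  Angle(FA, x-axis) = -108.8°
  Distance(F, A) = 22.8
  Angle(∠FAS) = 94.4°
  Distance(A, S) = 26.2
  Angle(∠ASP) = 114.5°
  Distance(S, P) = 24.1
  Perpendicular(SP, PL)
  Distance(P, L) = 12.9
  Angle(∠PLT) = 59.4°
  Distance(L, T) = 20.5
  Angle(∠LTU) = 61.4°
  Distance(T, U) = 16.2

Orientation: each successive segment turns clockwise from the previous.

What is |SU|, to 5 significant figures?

21.188

F is at the origin; FA runs at -108.8° with length 22.8, so A = (-7.3477, -21.584). ∠FAS = 94.4° gives AS at 165.60° from the x-axis; with |AS| = 26.2, S = (-32.725, -15.068). ∠ASP = 114.5° gives SP at 100.10° from the x-axis; with |SP| = 24.1, P = (-36.951, 8.6586). The perpendicularity gives PL at right angles to SP, so PL runs at 10.100°; with |PL| = 12.9, L = (-24.251, 10.921). ∠PLT = 59.4° gives LT at -110.50° from the x-axis; with |LT| = 20.5, T = (-31.430, -8.2810). ∠LTU = 61.4° gives TU at 130.90° from the x-axis; with |TU| = 16.2, U = (-42.037, 3.9639). Then |SU| = |U − S| = 21.188.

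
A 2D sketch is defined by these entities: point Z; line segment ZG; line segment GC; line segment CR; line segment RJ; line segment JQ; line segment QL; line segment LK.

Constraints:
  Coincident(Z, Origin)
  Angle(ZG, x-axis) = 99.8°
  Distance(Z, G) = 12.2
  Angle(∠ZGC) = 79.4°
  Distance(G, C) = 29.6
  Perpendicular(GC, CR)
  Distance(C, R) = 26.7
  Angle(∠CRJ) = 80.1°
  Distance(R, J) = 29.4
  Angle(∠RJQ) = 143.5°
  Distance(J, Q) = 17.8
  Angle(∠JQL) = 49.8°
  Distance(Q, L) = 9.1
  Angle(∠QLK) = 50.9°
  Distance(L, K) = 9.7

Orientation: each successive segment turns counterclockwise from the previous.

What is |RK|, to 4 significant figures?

39.27

Z is at the origin; ZG runs at 99.8° with length 12.2, so G = (-2.077, 12.02). ∠ZGC = 79.4° gives GC at -159.6° from the x-axis; with |GC| = 29.6, C = (-29.82, 1.704). GC ⟂ CR, so CR runs at -69.60°; with |CR| = 26.7, R = (-20.51, -23.32). ∠CRJ = 80.1° gives RJ at 30.30° from the x-axis; with |RJ| = 29.4, J = (4.871, -8.488). ∠RJQ = 143.5° gives JQ at 66.80° from the x-axis; with |JQ| = 17.8, Q = (11.88, 7.873). ∠JQL = 49.8° gives QL at -163.0° from the x-axis; with |QL| = 9.1, L = (3.180, 5.212). ∠QLK = 50.9° gives LK at -33.90° from the x-axis; with |LK| = 9.7, K = (11.23, -0.1982). Then |RK| = |K − R| = 39.27.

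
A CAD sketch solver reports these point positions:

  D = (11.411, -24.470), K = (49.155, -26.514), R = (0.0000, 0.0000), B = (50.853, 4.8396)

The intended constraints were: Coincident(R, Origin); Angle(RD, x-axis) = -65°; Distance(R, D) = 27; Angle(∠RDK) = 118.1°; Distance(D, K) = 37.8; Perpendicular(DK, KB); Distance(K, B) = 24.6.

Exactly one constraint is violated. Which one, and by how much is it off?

Distance(K, B) = 24.6 — off by 6.80.

R = (0.00, 0.00) ✓; RD at -65.00° ✓; |RD| = 27.00 ✓; ∠RDK = 118.1° ✓; |DK| = 37.80 ✓; ∠(DK, KB) = 90.00° ✓; |KB| = 31.40 ✗.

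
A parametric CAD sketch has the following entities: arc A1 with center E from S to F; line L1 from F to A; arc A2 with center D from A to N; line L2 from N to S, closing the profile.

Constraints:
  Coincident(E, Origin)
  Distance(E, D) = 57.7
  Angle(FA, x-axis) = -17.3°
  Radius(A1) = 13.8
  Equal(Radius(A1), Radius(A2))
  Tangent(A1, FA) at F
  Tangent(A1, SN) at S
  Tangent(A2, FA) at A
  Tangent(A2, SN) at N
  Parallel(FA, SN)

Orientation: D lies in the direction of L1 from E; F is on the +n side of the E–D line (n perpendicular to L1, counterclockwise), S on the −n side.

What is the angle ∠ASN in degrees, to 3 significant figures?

25.6°

Tangency of A1 to both parallel lines with radius 13.8 puts F and S at E ± 13.8·n: F = (4.10, 13.2), S = (-4.10, -13.2). Equal radii place A and N the same way about D: A = D + 13.8·n = (59.2, -3.98), N = D − 13.8·n = (51.0, -30.3). Then cos ∠ASN = SA·SN / (|SA||SN|), giving 25.6°.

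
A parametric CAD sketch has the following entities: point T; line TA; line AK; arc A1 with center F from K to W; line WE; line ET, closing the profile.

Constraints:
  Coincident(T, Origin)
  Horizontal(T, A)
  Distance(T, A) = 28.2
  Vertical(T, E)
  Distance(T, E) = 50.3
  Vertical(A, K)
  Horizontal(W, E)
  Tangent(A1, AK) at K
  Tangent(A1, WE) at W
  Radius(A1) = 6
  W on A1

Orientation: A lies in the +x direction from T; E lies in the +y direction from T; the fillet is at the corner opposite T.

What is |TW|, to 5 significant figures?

54.981

T is at the origin; T and A share the same y with |TA| = 28.2 and A on the +x side, so A = (28.200, 0.0000). T and E share the same x with |TE| = 50.3 and E on the +y side, so E = (0.0000, 50.300). The virtual corner opposite T is at (28.200, 50.300). The tangent condition forces FK to be normal to AK and the tangent condition forces FW to be normal to WE, with radius 6.0, so the center F sits 6.0 in from both sides at F = (22.200, 44.300). That places the tangent points at K = (28.200, 44.300) on AK and W = (22.200, 50.300) on WE. Then |TW| = |W − T| = 54.981.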